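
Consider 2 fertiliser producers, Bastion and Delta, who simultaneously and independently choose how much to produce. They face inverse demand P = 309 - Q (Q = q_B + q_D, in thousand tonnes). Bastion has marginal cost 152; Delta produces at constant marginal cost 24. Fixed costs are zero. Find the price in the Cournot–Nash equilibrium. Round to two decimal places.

161.67

Bastion's profit: π_B = (309 - Q)q_B - (152q_B). Setting ∂π_B/∂q_B = 0: 157 - 2q_B - (q_D) = 0.
Delta's first-order condition: 285 - 2q_D - (q_B) = 0.
Best responses: q_B = (157 - q_D)/2, q_D = (285 - q_B)/2.
Solving the pair: q_B = 29/3, q_D = 413/3.
Total output Q = 442/3, so price P = 309 - 442/3 = 485/3.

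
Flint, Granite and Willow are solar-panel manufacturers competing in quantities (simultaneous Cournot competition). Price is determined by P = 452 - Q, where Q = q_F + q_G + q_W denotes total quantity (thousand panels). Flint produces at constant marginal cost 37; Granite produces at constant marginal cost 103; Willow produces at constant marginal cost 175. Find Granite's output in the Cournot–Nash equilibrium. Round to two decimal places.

Flint's profit: π_F = (452 - Q)q_F - (37q_F). Setting ∂π_F/∂q_F = 0: 415 - 2q_F - (q_G + q_W) = 0.
Granite's profit: π_G = (452 - Q)q_G - (103q_G). Setting ∂π_G/∂q_G = 0: 349 - 2q_G - (q_F + q_W) = 0.
Willow's profit: π_W = (452 - Q)q_W - (175q_W). Setting ∂π_W/∂q_W = 0: 277 - 2q_W - (q_F + q_G) = 0.
Adding the 3 conditions: 1041 − 2Q − 2Q = 0, i.e. Q = 1041/4.
Back-substituting: q_F = (415 − 1041/4) = 619/4, q_G = (349 − 1041/4) = 355/4, q_W = (277 − 1041/4) = 67/4.

88.75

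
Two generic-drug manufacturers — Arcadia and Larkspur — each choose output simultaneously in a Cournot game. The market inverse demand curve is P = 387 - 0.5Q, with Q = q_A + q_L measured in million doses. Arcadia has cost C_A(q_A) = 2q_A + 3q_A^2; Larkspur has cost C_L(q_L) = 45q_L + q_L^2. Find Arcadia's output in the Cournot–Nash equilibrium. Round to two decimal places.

Arcadia's profit: π_A = (387 - 0.5Q)q_A - (2q_A + 3q_A²). Setting ∂π_A/∂q_A = 0: 385 - 7q_A - (1/2)(q_L) = 0.
Larkspur's first-order condition: 342 - 3q_L - (1/2)(q_A) = 0.
Rearranging gives the reaction functions q_A = (385 - (1/2)q_L)/7 and q_L = (342 - (1/2)q_A)/3.
Substituting one into the other gives q_A = 47.4217 and q_L = 106.0964.

47.42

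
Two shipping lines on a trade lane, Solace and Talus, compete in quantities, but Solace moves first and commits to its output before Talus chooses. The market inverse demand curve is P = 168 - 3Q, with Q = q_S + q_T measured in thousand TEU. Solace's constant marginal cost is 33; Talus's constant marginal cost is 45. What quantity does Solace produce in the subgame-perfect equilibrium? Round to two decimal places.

24.50

Solve by backward induction. Given q_S, the follower Talus maximises π_T = (168 - 3q_S - 3q_T)q_T - 45q_T.
Setting the follower's marginal profit to zero, 123 - 3q_S - 6q_T = 0, i.e. q_T = (123 - 3q_S)/6.
Solace substitutes q_T(q_S) into its own profit: π_S = q_S(168 - 3q_S - (123 - 3q_S)/2) - 33q_S = (213/2 - (3/2)q_S)q_S - 33q_S.
Maximising: ∂π_S/∂q_S = 147/2 - 3q_S = 0, giving q_S = 49/2.
Then q_T = (123 - 3·(49/2))/6 = 33/4.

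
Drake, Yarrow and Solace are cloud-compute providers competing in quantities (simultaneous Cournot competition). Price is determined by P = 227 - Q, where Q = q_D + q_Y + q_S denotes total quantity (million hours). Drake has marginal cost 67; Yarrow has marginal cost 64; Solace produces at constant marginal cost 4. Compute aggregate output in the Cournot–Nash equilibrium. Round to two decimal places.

136.50

Drake's profit: π_D = (227 - Q)q_D - (67q_D). Setting ∂π_D/∂q_D = 0: 160 - 2q_D - (q_Y + q_S) = 0.
Yarrow's profit: π_Y = (227 - Q)q_Y - (64q_Y). Setting ∂π_Y/∂q_Y = 0: 163 - 2q_Y - (q_D + q_S) = 0.
Solace's profit: π_S = (227 - Q)q_S - (4q_S). Setting ∂π_S/∂q_S = 0: 223 - 2q_S - (q_D + q_Y) = 0.
Summing all 3 equations gives 546 − 4Q = 0, hence Q = 273/2.
Back-substituting: q_D = (160 − 273/2) = 47/2, q_Y = (163 − 273/2) = 53/2, q_S = (223 − 273/2) = 173/2.
Total output Q = 47/2 + 53/2 + 173/2 = 273/2.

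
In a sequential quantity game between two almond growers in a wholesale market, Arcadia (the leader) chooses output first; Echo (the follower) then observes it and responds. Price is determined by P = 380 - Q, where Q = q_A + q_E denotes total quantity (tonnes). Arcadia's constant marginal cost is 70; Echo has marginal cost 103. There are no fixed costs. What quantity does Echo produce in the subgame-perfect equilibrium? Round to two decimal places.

52.75

Solve by backward induction. Given q_A, the follower Echo maximises π_E = (380 - q_A - q_E)q_E - 103q_E.
Setting the follower's marginal profit to zero, 277 - q_A - 2q_E = 0, i.e. q_E = (277 - q_A)/2.
The leader anticipates this reaction. Substituting into P = 380 - Q gives P = 483/2 - (1/2)q_A, so π_A = (483/2 - (1/2)q_A)q_A - 70q_A.
Maximising: ∂π_A/∂q_A = 343/2 - q_A = 0, giving q_A = 343/2.
Then q_E = (277 - 343/2)/2 = 211/4.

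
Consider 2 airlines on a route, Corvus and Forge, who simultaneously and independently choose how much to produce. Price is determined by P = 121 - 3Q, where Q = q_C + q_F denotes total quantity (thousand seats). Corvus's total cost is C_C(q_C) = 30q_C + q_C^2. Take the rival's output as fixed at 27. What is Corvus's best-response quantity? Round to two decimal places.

1.25

With the rival's output fixed at 27, Corvus's profit is π_C = (121 - 3·27 - 3q_C)q_C - (30q_C + q_C²) = (40 - 3q_C)q_C - (30q_C + q_C²).
∂π_C/∂q_C = 10 - 8q_C = 0, so q_C = 5/4.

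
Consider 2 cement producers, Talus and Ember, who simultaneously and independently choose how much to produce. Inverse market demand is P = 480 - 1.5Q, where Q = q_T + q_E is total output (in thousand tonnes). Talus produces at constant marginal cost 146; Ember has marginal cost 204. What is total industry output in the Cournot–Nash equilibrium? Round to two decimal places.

Talus's profit: π_T = (480 - 1.5Q)q_T - (146q_T). Setting ∂π_T/∂q_T = 0: 334 - 3q_T - (3/2)(q_E) = 0.
Ember's profit: π_E = (480 - 1.5Q)q_E - (204q_E). Setting ∂π_E/∂q_E = 0: 276 - 3q_E - (3/2)(q_T) = 0.
So q_T = (334 - (3/2)q_E)/3 and q_E = (276 - (3/2)q_T)/3.
Solving the pair: q_T = 784/9, q_E = 436/9.
Total output Q = 784/9 + 436/9 = 1220/9.

135.56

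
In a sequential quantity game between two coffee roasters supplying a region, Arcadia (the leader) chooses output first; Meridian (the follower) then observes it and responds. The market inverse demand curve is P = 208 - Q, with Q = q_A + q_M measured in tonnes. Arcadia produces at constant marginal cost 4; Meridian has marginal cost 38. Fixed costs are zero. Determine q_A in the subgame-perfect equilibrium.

119

Solve by backward induction. Given q_A, the follower Meridian maximises π_M = (208 - q_A - q_M)q_M - 38q_M.
Setting the follower's marginal profit to zero, 170 - q_A - 2q_M = 0, i.e. q_M = (170 - q_A)/2.
Arcadia substitutes q_M(q_A) into its own profit: π_A = q_A(208 - q_A - (170 - q_A)/2) - 4q_A = (123 - (1/2)q_A)q_A - 4q_A.
The leader's first-order condition 119 - q_A = 0 yields q_A = 119.
Then q_M = (170 - 119)/2 = 51/2.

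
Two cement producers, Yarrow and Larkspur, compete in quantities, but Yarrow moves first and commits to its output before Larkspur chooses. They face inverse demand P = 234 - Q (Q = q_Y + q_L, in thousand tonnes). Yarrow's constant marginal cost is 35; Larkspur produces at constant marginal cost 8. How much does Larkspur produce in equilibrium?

70

Solve by backward induction. Given q_Y, the follower Larkspur maximises π_L = (234 - q_Y - q_L)q_L - 8q_L.
Setting the follower's marginal profit to zero, 226 - q_Y - 2q_L = 0, i.e. q_L = (226 - q_Y)/2.
The leader anticipates this reaction. Substituting into P = 234 - Q gives P = 121 - (1/2)q_Y, so π_Y = (121 - (1/2)q_Y)q_Y - 35q_Y.
The leader's first-order condition 86 - q_Y = 0 yields q_Y = 86.
Then q_L = (226 - 86)/2 = 70.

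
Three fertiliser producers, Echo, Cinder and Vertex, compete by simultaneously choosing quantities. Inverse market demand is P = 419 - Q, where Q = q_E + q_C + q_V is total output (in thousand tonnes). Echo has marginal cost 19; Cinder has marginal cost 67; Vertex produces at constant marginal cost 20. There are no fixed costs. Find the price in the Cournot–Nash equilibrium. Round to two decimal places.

131.25

Echo's profit: π_E = (419 - Q)q_E - (19q_E). Setting ∂π_E/∂q_E = 0: 400 - 2q_E - (q_C + q_V) = 0.
Cinder's first-order condition: 352 - 2q_C - (q_E + q_V) = 0.
Vertex's first-order condition: 399 - 2q_V - (q_E + q_C) = 0.
Adding the 3 first-order conditions: 1151 − 4Q = 0, so Q = 1151/4.
Back-substituting: q_E = (400 − 1151/4) = 449/4, q_C = (352 − 1151/4) = 257/4, q_V = (399 − 1151/4) = 445/4.
Total output Q = 1151/4, so price P = 419 - 1151/4 = 525/4.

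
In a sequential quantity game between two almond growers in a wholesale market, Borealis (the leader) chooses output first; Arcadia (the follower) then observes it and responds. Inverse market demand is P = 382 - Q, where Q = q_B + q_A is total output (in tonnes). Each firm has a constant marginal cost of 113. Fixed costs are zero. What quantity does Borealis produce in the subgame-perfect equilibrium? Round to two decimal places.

134.50

The follower Arcadia best-responds to any q_B: π_A = (382 - Q)q_A - 113q_A.
∂π_A/∂q_A = 269 - q_B - 2q_A = 0 gives the reaction function q_A = (269 - q_B)/2.
The leader anticipates this reaction. Substituting into P = 382 - Q gives P = 495/2 - (1/2)q_B, so π_B = (495/2 - (1/2)q_B)q_B - 113q_B.
Leader FOC: 269/2 - q_B = 0, so q_B = 269/2.
Then q_A = (269 - 269/2)/2 = 269/4.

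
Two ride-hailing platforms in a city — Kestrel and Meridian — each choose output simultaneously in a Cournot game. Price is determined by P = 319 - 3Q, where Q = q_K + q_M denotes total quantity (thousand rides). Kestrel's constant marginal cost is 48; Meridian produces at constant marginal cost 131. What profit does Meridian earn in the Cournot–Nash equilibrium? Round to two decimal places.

408.33

Kestrel's profit: π_K = (319 - 3Q)q_K - (48q_K). Setting ∂π_K/∂q_K = 0: 271 - 6q_K - 3(q_M) = 0.
Meridian's profit: π_M = (319 - 3Q)q_M - (131q_M). Setting ∂π_M/∂q_M = 0: 188 - 6q_M - 3(q_K) = 0.
So q_K = (271 - 3q_M)/6 and q_M = (188 - 3q_K)/6.
Solving the pair: q_K = 118/3, q_M = 35/3.
Price P = 319 - 3·51 = 166.
Meridian's profit: (166 - 131)·(35/3) = 1225/3.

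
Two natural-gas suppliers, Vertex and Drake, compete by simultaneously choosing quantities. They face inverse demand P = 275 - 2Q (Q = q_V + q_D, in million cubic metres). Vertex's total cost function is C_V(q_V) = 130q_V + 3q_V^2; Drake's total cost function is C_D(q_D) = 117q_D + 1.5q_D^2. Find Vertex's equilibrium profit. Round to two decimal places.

Vertex's profit: π_V = (275 - 2Q)q_V - (130q_V + 3q_V²). Setting ∂π_V/∂q_V = 0: 145 - 10q_V - 2(q_D) = 0.
Drake's profit: π_D = (275 - 2Q)q_D - (117q_D + (3/2)q_D²). Setting ∂π_D/∂q_D = 0: 158 - 7q_D - 2(q_V) = 0.
So q_V = (145 - 2q_D)/10 and q_D = (158 - 2q_V)/7.
Solving the pair: q_V = 233/22, q_D = 215/11.
Price P = 275 - 2·(663/22) = 214.7273.
Vertex's profit: 214.7273·(233/22) - 130·(233/22) - 3(233/22)² = 560.8368.

560.84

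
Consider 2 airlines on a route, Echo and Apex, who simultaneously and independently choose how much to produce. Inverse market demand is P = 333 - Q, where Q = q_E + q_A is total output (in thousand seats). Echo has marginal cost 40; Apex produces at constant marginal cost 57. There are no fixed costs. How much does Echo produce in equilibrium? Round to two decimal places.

Echo's profit: π_E = (333 - Q)q_E - (40q_E). Setting ∂π_E/∂q_E = 0: 293 - 2q_E - (q_A) = 0.
Apex's first-order condition: 276 - 2q_A - (q_E) = 0.
Best responses: q_E = (293 - q_A)/2, q_A = (276 - q_E)/2.
Solving the pair: q_E = 310/3, q_A = 259/3.

103.33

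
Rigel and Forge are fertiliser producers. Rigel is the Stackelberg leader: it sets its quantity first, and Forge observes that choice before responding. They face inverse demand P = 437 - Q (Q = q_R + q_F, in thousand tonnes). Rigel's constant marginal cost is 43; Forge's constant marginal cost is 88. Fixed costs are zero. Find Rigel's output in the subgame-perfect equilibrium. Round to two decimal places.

219.50

The follower Forge best-responds to any q_R: π_F = (437 - Q)q_F - 88q_F.
∂π_F/∂q_F = 349 - q_R - 2q_F = 0 gives the reaction function q_F = (349 - q_R)/2.
Rigel substitutes q_F(q_R) into its own profit: π_R = q_R(437 - q_R - (349 - q_R)/2) - 43q_R = (525/2 - (1/2)q_R)q_R - 43q_R.
The leader's first-order condition 439/2 - q_R = 0 yields q_R = 439/2.
Then q_F = (349 - 439/2)/2 = 259/4.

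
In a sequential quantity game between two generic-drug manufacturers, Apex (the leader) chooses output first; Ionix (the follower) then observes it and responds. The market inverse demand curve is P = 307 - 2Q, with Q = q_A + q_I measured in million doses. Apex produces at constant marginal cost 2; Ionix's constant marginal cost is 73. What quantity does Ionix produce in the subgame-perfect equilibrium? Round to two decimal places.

Solve by backward induction. Given q_A, the follower Ionix maximises π_I = (307 - 2q_A - 2q_I)q_I - 73q_I.
Follower FOC: 234 - 2q_A - 4q_I = 0, so q_I(q_A) = (234 - 2q_A)/4.
Apex substitutes q_I(q_A) into its own profit: π_A = q_A(307 - 2q_A - (234 - 2q_A)/2) - 2q_A = (190 - q_A)q_A - 2q_A.
Leader FOC: 188 - 2q_A = 0, so q_A = 94.
Then q_I = (234 - 2·94)/4 = 23/2.

11.50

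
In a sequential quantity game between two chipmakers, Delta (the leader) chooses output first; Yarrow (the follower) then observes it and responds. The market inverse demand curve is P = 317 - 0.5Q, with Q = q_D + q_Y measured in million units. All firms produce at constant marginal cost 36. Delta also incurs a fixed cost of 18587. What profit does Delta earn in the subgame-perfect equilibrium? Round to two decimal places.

The follower Yarrow best-responds to any q_D: π_Y = (317 - 0.5Q)q_Y - 36q_Y.
∂π_Y/∂q_Y = 281 - (1/2)q_D - q_Y = 0 gives the reaction function q_Y = (281 - (1/2)q_D).
The leader anticipates this reaction. Substituting into P = 317 - 0.5Q gives P = 353/2 - (1/4)q_D, so π_D = (353/2 - (1/4)q_D)q_D - 36q_D.
Leader FOC: 281/2 - (1/2)q_D = 0, so q_D = 281.
Then q_Y = (281 - (1/2)·281) = 281/2.
Price P = 317 - (1/2)·(843/2) = 425/4.
Delta's profit: (425/4 - 36)·281 - 18587 = 1153.2500.

1153.25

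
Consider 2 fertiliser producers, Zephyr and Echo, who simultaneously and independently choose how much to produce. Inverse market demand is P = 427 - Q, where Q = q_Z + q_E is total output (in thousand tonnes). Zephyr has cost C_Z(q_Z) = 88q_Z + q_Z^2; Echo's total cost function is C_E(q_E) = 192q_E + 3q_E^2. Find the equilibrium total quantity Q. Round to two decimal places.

Zephyr's profit: π_Z = (427 - Q)q_Z - (88q_Z + q_Z²). Setting ∂π_Z/∂q_Z = 0: 339 - 4q_Z - (q_E) = 0.
Echo's profit: π_E = (427 - Q)q_E - (192q_E + 3q_E²). Setting ∂π_E/∂q_E = 0: 235 - 8q_E - (q_Z) = 0.
So q_Z = (339 - q_E)/4 and q_E = (235 - q_Z)/8.
Substituting one into the other gives q_Z = 79.9032 and q_E = 601/31.
Total output Q = 79.9032 + 601/31 = 99.2903.

99.29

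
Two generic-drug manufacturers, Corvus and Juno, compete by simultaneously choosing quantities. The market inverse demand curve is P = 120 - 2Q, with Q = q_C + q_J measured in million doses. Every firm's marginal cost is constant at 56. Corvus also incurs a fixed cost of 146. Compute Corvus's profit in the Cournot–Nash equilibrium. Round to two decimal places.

81.56

Each firm earns π_i = (120 - 2Q)q_i - 56q_i.
First-order condition (treating rivals' output as given): 64 - 4q_i - 2q_j = 0.
By symmetry each firm produces the same amount; substituting q_j = q_i yields q_i = 64/6 = 32/3.
Price P = 120 - 2·(64/3) = 232/3.
Corvus's profit: (232/3 - 56)·(32/3) - 146 = 734/9.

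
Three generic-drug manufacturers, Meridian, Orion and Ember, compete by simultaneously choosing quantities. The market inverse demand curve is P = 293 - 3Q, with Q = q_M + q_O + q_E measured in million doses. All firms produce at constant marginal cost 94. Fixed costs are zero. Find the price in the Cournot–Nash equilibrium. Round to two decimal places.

143.75

Each firm earns π_i = (293 - 3Q)q_i - 94q_i.
Setting ∂π_i/∂q_i = 0 with rivals' quantities fixed: 199 - 6q_i - 3·Σ_{j≠i} q_j = 0.
With identical firms every q_j equals q_i, so Σ_{j≠i} q_j = 2q_i and 199 = 12q_i, giving q_i = 199/12.
Total output Q = 199/4, so price P = 293 - 3·(199/4) = 575/4.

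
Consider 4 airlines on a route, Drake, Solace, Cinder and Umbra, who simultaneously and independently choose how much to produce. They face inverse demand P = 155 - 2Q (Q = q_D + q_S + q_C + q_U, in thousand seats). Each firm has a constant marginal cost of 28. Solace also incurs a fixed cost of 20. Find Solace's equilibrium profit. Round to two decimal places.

Each firm earns π_i = (155 - 2Q)q_i - 28q_i.
Setting ∂π_i/∂q_i = 0 with rivals' quantities fixed: 127 - 4q_i - 2·Σ_{j≠i} q_j = 0.
With identical firms every q_j equals q_i, so Σ_{j≠i} q_j = 3q_i and 127 = 10q_i, giving q_i = 127/10.
Price P = 155 - 2·(254/5) = 267/5.
Solace's profit: (267/5 - 28)·(127/10) - 20 = 302.5800.

302.58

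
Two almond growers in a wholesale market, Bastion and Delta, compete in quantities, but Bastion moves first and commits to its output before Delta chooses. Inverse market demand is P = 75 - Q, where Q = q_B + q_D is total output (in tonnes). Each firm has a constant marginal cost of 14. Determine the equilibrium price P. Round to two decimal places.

The follower Delta best-responds to any q_B: π_D = (75 - Q)q_D - 14q_D.
Setting the follower's marginal profit to zero, 61 - q_B - 2q_D = 0, i.e. q_D = (61 - q_B)/2.
The leader anticipates this reaction. Substituting into P = 75 - Q gives P = 89/2 - (1/2)q_B, so π_B = (89/2 - (1/2)q_B)q_B - 14q_B.
Maximising: ∂π_B/∂q_B = 61/2 - q_B = 0, giving q_B = 61/2.
Then q_D = (61 - 61/2)/2 = 61/4.
Total output Q = 183/4, so price P = 75 - 183/4 = 117/4.

29.25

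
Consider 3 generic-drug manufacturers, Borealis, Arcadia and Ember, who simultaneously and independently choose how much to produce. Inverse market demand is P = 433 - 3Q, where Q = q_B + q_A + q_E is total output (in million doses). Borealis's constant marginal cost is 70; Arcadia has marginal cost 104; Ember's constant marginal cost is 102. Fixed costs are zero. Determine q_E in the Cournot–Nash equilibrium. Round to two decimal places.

25.08

Borealis's profit: π_B = (433 - 3Q)q_B - (70q_B). Setting ∂π_B/∂q_B = 0: 363 - 6q_B - 3(q_A + q_E) = 0.
Arcadia's profit: π_A = (433 - 3Q)q_A - (104q_A). Setting ∂π_A/∂q_A = 0: 329 - 6q_A - 3(q_B + q_E) = 0.
Ember's first-order condition: 331 - 6q_E - 3(q_B + q_A) = 0.
Adding the 3 first-order conditions: 1023 − 12Q = 0, so Q = 341/4.
Back-substituting: q_B = (363 − 1023/4)/3 = 143/4, q_A = (329 − 1023/4)/3 = 293/12, q_E = (331 − 1023/4)/3 = 301/12.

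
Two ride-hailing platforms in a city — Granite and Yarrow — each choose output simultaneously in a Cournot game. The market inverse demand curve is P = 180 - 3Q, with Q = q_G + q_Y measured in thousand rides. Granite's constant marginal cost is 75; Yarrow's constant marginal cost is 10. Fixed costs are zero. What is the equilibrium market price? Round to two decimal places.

88.33

Granite's profit: π_G = (180 - 3Q)q_G - (75q_G). Setting ∂π_G/∂q_G = 0: 105 - 6q_G - 3(q_Y) = 0.
Yarrow's first-order condition: 170 - 6q_Y - 3(q_G) = 0.
So q_G = (105 - 3q_Y)/6 and q_Y = (170 - 3q_G)/6.
Substituting one into the other gives q_G = 40/9 and q_Y = 235/9.
Total output Q = 275/9, so price P = 180 - 3·(275/9) = 265/3.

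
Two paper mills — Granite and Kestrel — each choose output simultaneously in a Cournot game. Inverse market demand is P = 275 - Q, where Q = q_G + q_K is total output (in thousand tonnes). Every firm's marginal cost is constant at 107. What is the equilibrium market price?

163

A representative firm's profit is π_i = q_i(275 - Q) - 107q_i.
Setting ∂π_i/∂q_i = 0 with rivals' quantities fixed: 168 - 2q_i - q_j = 0.
With identical firms every q_j equals q_i, so q_j = q_i and 168 = 3q_i, giving q_i = 56.
Total output Q = 112, so price P = 275 - 112 = 163.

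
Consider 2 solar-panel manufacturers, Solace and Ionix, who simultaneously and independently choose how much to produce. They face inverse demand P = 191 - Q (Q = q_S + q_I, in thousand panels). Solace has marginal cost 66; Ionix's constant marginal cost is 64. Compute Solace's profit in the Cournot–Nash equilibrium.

1681

Solace's profit: π_S = (191 - Q)q_S - (66q_S). Setting ∂π_S/∂q_S = 0: 125 - 2q_S - (q_I) = 0.
Ionix's profit: π_I = (191 - Q)q_I - (64q_I). Setting ∂π_I/∂q_I = 0: 127 - 2q_I - (q_S) = 0.
Rearranging gives the reaction functions q_S = (125 - q_I)/2 and q_I = (127 - q_S)/2.
Solving the pair: q_S = 41, q_I = 43.
Price P = 191 - 84 = 107.
Solace's profit: (107 - 66)·41 = 1681.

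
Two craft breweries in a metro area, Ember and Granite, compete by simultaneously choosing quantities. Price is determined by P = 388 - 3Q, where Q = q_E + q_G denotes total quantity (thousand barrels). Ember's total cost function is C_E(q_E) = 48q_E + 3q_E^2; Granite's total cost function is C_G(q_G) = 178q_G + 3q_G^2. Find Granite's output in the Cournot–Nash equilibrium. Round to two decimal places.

Ember's profit: π_E = (388 - 3Q)q_E - (48q_E + 3q_E²). Setting ∂π_E/∂q_E = 0: 340 - 12q_E - 3(q_G) = 0.
Granite's profit: π_G = (388 - 3Q)q_G - (178q_G + 3q_G²). Setting ∂π_G/∂q_G = 0: 210 - 12q_G - 3(q_E) = 0.
Rearranging gives the reaction functions q_E = (340 - 3q_G)/12 and q_G = (210 - 3q_E)/12.
Solving the pair: q_E = 230/9, q_G = 100/9.

11.11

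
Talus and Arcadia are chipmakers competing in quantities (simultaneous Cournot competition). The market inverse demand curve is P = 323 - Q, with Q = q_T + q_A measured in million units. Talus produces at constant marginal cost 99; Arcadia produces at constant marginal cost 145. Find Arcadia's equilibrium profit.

Talus's profit: π_T = (323 - Q)q_T - (99q_T). Setting ∂π_T/∂q_T = 0: 224 - 2q_T - (q_A) = 0.
Arcadia's profit: π_A = (323 - Q)q_A - (145q_A). Setting ∂π_A/∂q_A = 0: 178 - 2q_A - (q_T) = 0.
Best responses: q_T = (224 - q_A)/2, q_A = (178 - q_T)/2.
Substituting one into the other gives q_T = 90 and q_A = 44.
Price P = 323 - 134 = 189.
Arcadia's profit: (189 - 145)·44 = 1936.

1936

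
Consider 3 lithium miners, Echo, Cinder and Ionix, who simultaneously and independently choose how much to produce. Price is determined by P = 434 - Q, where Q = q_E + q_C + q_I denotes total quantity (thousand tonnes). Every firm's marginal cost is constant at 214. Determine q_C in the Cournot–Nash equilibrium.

55

A representative firm's profit is π_i = q_i(434 - Q) - 214q_i.
Setting ∂π_i/∂q_i = 0 with rivals' quantities fixed: 220 - 2q_i - Σ_{j≠i} q_j = 0.
By symmetry each firm produces the same amount; substituting Σ_{j≠i} q_j = 2q_i yields q_i = 220/4 = 55.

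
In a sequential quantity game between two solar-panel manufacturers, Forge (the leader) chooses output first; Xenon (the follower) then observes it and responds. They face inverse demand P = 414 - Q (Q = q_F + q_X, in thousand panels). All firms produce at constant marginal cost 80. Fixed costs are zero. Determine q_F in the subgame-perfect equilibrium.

Solve by backward induction. Given q_F, the follower Xenon maximises π_X = (414 - q_F - q_X)q_X - 80q_X.
Follower FOC: 334 - q_F - 2q_X = 0, so q_X(q_F) = (334 - q_F)/2.
Forge substitutes q_X(q_F) into its own profit: π_F = q_F(414 - q_F - (334 - q_F)/2) - 80q_F = (247 - (1/2)q_F)q_F - 80q_F.
The leader's first-order condition 167 - q_F = 0 yields q_F = 167.
Then q_X = (334 - 167)/2 = 167/2.

167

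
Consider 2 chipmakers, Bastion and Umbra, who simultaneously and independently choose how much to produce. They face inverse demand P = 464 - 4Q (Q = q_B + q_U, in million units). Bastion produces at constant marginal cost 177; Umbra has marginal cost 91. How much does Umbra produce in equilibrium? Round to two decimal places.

38.25

Bastion's profit: π_B = (464 - 4Q)q_B - (177q_B). Setting ∂π_B/∂q_B = 0: 287 - 8q_B - 4(q_U) = 0.
Umbra's profit: π_U = (464 - 4Q)q_U - (91q_U). Setting ∂π_U/∂q_U = 0: 373 - 8q_U - 4(q_B) = 0.
Rearranging gives the reaction functions q_B = (287 - 4q_U)/8 and q_U = (373 - 4q_B)/8.
Substituting one into the other gives q_B = 67/4 and q_U = 153/4.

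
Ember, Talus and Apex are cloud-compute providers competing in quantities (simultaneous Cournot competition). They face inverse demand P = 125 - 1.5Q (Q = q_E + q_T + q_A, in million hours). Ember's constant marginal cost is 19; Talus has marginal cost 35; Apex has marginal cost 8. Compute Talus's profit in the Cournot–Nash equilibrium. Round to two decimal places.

Ember's profit: π_E = (125 - 1.5Q)q_E - (19q_E). Setting ∂π_E/∂q_E = 0: 106 - 3q_E - (3/2)(q_T + q_A) = 0.
Talus's first-order condition: 90 - 3q_T - (3/2)(q_E + q_A) = 0.
Apex's first-order condition: 117 - 3q_A - (3/2)(q_E + q_T) = 0.
Adding the 3 conditions: 313 − 3Q − 3Q = 0, i.e. Q = 313/6.
Back-substituting: q_E = (106 − 313/4)/(3/2) = 37/2, q_T = (90 − 313/4)/(3/2) = 47/6, q_A = (117 − 313/4)/(3/2) = 155/6.
Price P = 125 - (3/2)·(313/6) = 187/4.
Talus's profit: (187/4 - 35)·(47/6) = 92.0417.

92.04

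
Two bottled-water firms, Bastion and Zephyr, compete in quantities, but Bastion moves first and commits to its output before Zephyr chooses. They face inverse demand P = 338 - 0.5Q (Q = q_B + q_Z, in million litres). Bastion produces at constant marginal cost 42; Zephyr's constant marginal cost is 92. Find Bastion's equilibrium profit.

29929

Solve by backward induction. Given q_B, the follower Zephyr maximises π_Z = (338 - (1/2)q_B - (1/2)q_Z)q_Z - 92q_Z.
Setting the follower's marginal profit to zero, 246 - (1/2)q_B - q_Z = 0, i.e. q_Z = (246 - (1/2)q_B).
Bastion substitutes q_Z(q_B) into its own profit: π_B = q_B(338 - (1/2)q_B - (246 - (1/2)q_B)/2) - 42q_B = (215 - (1/4)q_B)q_B - 42q_B.
Maximising: ∂π_B/∂q_B = 173 - (1/2)q_B = 0, giving q_B = 346.
Then q_Z = (246 - (1/2)·346) = 73.
Price P = 338 - (1/2)·419 = 257/2.
Bastion's profit: (257/2 - 42)·346 = 29929.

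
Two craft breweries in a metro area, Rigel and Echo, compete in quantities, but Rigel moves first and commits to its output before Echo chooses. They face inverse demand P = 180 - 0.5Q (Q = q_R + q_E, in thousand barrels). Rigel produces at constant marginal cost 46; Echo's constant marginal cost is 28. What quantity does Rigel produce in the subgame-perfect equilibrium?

116

Solve by backward induction. Given q_R, the follower Echo maximises π_E = (180 - (1/2)q_R - (1/2)q_E)q_E - 28q_E.
∂π_E/∂q_E = 152 - (1/2)q_R - q_E = 0 gives the reaction function q_E = (152 - (1/2)q_R).
The leader anticipates this reaction. Substituting into P = 180 - 0.5Q gives P = 104 - (1/4)q_R, so π_R = (104 - (1/4)q_R)q_R - 46q_R.
The leader's first-order condition 58 - (1/2)q_R = 0 yields q_R = 116.
Then q_E = (152 - (1/2)·116) = 94.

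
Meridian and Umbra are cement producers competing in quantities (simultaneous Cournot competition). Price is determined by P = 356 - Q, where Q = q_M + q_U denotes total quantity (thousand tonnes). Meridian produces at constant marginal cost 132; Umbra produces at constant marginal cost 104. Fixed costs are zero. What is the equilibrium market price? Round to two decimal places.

197.33

Meridian's profit: π_M = (356 - Q)q_M - (132q_M). Setting ∂π_M/∂q_M = 0: 224 - 2q_M - (q_U) = 0.
Umbra's first-order condition: 252 - 2q_U - (q_M) = 0.
Best responses: q_M = (224 - q_U)/2, q_U = (252 - q_M)/2.
Substituting one into the other gives q_M = 196/3 and q_U = 280/3.
Total output Q = 476/3, so price P = 356 - 476/3 = 592/3.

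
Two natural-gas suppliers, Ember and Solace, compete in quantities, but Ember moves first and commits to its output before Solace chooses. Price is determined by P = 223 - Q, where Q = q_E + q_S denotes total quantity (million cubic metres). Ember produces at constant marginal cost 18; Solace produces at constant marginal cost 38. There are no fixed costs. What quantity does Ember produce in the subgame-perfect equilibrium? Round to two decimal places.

The follower Solace best-responds to any q_E: π_S = (223 - Q)q_S - 38q_S.
Setting the follower's marginal profit to zero, 185 - q_E - 2q_S = 0, i.e. q_S = (185 - q_E)/2.
Ember substitutes q_S(q_E) into its own profit: π_E = q_E(223 - q_E - (185 - q_E)/2) - 18q_E = (261/2 - (1/2)q_E)q_E - 18q_E.
The leader's first-order condition 225/2 - q_E = 0 yields q_E = 225/2.
Then q_S = (185 - 225/2)/2 = 145/4.

112.50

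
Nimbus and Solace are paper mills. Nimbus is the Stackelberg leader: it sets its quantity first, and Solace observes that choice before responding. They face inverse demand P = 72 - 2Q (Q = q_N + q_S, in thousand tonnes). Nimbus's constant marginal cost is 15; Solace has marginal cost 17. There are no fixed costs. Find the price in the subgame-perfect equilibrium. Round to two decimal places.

29.75

The follower Solace best-responds to any q_N: π_S = (72 - 2Q)q_S - 17q_S.
Follower FOC: 55 - 2q_N - 4q_S = 0, so q_S(q_N) = (55 - 2q_N)/4.
Nimbus substitutes q_S(q_N) into its own profit: π_N = q_N(72 - 2q_N - (55 - 2q_N)/2) - 15q_N = (89/2 - q_N)q_N - 15q_N.
The leader's first-order condition 59/2 - 2q_N = 0 yields q_N = 59/4.
Then q_S = (55 - 2·(59/4))/4 = 51/8.
Total output Q = 169/8, so price P = 72 - 2·(169/8) = 119/4.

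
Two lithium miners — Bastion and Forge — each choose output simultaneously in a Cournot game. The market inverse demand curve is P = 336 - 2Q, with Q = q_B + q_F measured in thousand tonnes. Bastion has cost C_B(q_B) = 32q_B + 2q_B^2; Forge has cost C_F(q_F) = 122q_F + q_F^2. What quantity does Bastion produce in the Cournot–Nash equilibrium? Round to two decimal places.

31.73

Bastion's profit: π_B = (336 - 2Q)q_B - (32q_B + 2q_B²). Setting ∂π_B/∂q_B = 0: 304 - 8q_B - 2(q_F) = 0.
Forge's profit: π_F = (336 - 2Q)q_F - (122q_F + q_F²). Setting ∂π_F/∂q_F = 0: 214 - 6q_F - 2(q_B) = 0.
So q_B = (304 - 2q_F)/8 and q_F = (214 - 2q_B)/6.
Substituting one into the other gives q_B = 349/11 and q_F = 276/11.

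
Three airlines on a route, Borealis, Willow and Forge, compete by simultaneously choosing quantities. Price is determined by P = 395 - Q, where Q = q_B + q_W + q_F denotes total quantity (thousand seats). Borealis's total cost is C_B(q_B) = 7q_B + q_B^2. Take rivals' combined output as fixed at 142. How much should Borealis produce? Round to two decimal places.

With rivals' combined output fixed at 142, Borealis's profit is π_B = (395 - 142 - q_B)q_B - (7q_B + q_B²) = (253 - q_B)q_B - (7q_B + q_B²).
∂π_B/∂q_B = 246 - 4q_B = 0, so q_B = 123/2.

61.50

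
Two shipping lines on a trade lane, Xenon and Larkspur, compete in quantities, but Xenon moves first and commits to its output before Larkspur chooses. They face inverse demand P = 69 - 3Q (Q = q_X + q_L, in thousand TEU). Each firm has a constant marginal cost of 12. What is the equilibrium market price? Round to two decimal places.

26.25

The follower Larkspur best-responds to any q_X: π_L = (69 - 3Q)q_L - 12q_L.
∂π_L/∂q_L = 57 - 3q_X - 6q_L = 0 gives the reaction function q_L = (57 - 3q_X)/6.
Xenon substitutes q_L(q_X) into its own profit: π_X = q_X(69 - 3q_X - (57 - 3q_X)/2) - 12q_X = (81/2 - (3/2)q_X)q_X - 12q_X.
The leader's first-order condition 57/2 - 3q_X = 0 yields q_X = 19/2.
Then q_L = (57 - 3·(19/2))/6 = 19/4.
Total output Q = 57/4, so price P = 69 - 3·(57/4) = 105/4.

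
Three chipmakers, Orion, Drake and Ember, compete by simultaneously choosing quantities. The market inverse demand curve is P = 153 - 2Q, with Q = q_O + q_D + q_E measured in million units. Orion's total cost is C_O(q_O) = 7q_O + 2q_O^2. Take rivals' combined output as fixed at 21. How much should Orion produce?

13

With rivals' combined output fixed at 21, Orion's profit is π_O = (153 - 2·21 - 2q_O)q_O - (7q_O + 2q_O²) = (111 - 2q_O)q_O - (7q_O + 2q_O²).
∂π_O/∂q_O = 104 - 8q_O = 0, so q_O = 13.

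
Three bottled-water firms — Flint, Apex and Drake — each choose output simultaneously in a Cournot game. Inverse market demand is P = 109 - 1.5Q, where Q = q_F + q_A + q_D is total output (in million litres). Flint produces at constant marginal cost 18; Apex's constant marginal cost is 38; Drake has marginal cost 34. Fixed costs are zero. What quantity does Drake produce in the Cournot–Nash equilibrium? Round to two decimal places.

10.50

Flint's profit: π_F = (109 - 1.5Q)q_F - (18q_F). Setting ∂π_F/∂q_F = 0: 91 - 3q_F - (3/2)(q_A + q_D) = 0.
Apex's first-order condition: 71 - 3q_A - (3/2)(q_F + q_D) = 0.
Drake's profit: π_D = (109 - 1.5Q)q_D - (34q_D). Setting ∂π_D/∂q_D = 0: 75 - 3q_D - (3/2)(q_F + q_A) = 0.
Adding the 3 first-order conditions: 237 − 6Q = 0, so Q = 79/2.
Back-substituting: q_F = (91 − 237/4)/(3/2) = 127/6, q_A = (71 − 237/4)/(3/2) = 47/6, q_D = (75 − 237/4)/(3/2) = 21/2.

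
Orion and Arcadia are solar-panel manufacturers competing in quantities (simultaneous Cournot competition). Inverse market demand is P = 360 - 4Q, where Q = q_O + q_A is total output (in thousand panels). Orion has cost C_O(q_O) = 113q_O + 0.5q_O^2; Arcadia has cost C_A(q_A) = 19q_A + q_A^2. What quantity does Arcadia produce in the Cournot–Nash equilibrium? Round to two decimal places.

Orion's profit: π_O = (360 - 4Q)q_O - (113q_O + (1/2)q_O²). Setting ∂π_O/∂q_O = 0: 247 - 9q_O - 4(q_A) = 0.
Arcadia's first-order condition: 341 - 10q_A - 4(q_O) = 0.
So q_O = (247 - 4q_A)/9 and q_A = (341 - 4q_O)/10.
Solving the pair: q_O = 553/37, q_A = 28.1216.

28.12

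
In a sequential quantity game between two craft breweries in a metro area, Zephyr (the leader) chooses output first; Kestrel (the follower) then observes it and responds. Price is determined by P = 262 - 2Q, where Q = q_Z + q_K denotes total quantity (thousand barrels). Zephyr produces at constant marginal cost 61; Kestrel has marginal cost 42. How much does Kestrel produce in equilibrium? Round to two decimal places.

The follower Kestrel best-responds to any q_Z: π_K = (262 - 2Q)q_K - 42q_K.
∂π_K/∂q_K = 220 - 2q_Z - 4q_K = 0 gives the reaction function q_K = (220 - 2q_Z)/4.
The leader anticipates this reaction. Substituting into P = 262 - 2Q gives P = 152 - q_Z, so π_Z = (152 - q_Z)q_Z - 61q_Z.
Maximising: ∂π_Z/∂q_Z = 91 - 2q_Z = 0, giving q_Z = 91/2.
Then q_K = (220 - 2·(91/2))/4 = 129/4.

32.25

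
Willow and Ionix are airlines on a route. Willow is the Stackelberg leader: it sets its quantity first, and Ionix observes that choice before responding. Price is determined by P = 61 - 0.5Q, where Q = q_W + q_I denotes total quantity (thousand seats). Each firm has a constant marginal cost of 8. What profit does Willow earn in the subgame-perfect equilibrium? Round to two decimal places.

702.25

The follower Ionix best-responds to any q_W: π_I = (61 - 0.5Q)q_I - 8q_I.
∂π_I/∂q_I = 53 - (1/2)q_W - q_I = 0 gives the reaction function q_I = (53 - (1/2)q_W).
The leader anticipates this reaction. Substituting into P = 61 - 0.5Q gives P = 69/2 - (1/4)q_W, so π_W = (69/2 - (1/4)q_W)q_W - 8q_W.
Maximising: ∂π_W/∂q_W = 53/2 - (1/2)q_W = 0, giving q_W = 53.
Then q_I = (53 - (1/2)·53) = 53/2.
Price P = 61 - (1/2)·(159/2) = 85/4.
Willow's profit: (85/4 - 8)·53 = 702.2500.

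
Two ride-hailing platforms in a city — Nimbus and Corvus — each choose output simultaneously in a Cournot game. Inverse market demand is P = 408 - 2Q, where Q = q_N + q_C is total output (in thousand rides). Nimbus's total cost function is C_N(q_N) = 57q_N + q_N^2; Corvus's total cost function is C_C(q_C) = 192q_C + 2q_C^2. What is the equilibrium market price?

Nimbus's profit: π_N = (408 - 2Q)q_N - (57q_N + q_N²). Setting ∂π_N/∂q_N = 0: 351 - 6q_N - 2(q_C) = 0.
Corvus's first-order condition: 216 - 8q_C - 2(q_N) = 0.
Best responses: q_N = (351 - 2q_C)/6, q_C = (216 - 2q_N)/8.
Substituting one into the other gives q_N = 54 and q_C = 27/2.
Total output Q = 135/2, so price P = 408 - 2·(135/2) = 273.

273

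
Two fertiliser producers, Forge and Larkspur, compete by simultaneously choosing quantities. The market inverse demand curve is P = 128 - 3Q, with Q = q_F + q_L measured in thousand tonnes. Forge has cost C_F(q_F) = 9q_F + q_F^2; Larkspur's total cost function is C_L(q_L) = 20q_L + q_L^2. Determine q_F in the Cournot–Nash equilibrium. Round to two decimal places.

11.42

Forge's profit: π_F = (128 - 3Q)q_F - (9q_F + q_F²). Setting ∂π_F/∂q_F = 0: 119 - 8q_F - 3(q_L) = 0.
Larkspur's profit: π_L = (128 - 3Q)q_L - (20q_L + q_L²). Setting ∂π_L/∂q_L = 0: 108 - 8q_L - 3(q_F) = 0.
Best responses: q_F = (119 - 3q_L)/8, q_L = (108 - 3q_F)/8.
Substituting one into the other gives q_F = 628/55 and q_L = 507/55.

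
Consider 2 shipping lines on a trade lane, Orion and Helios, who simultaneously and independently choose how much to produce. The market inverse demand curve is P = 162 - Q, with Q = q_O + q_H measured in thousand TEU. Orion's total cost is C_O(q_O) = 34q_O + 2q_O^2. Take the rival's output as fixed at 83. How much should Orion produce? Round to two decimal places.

7.50

With the rival's output fixed at 83, Orion's profit is π_O = (162 - 83 - q_O)q_O - (34q_O + 2q_O²) = (79 - q_O)q_O - (34q_O + 2q_O²).
∂π_O/∂q_O = 45 - 6q_O = 0, so q_O = 15/2.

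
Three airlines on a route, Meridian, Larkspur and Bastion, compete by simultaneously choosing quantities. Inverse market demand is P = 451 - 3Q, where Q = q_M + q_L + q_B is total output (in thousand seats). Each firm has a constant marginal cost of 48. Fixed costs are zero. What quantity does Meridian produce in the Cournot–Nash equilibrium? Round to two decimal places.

33.58

Each firm earns π_i = (451 - 3Q)q_i - 48q_i.
Setting ∂π_i/∂q_i = 0 with rivals' quantities fixed: 403 - 6q_i - 3·Σ_{j≠i} q_j = 0.
By symmetry each firm produces the same amount; substituting Σ_{j≠i} q_j = 2q_i yields q_i = 403/12.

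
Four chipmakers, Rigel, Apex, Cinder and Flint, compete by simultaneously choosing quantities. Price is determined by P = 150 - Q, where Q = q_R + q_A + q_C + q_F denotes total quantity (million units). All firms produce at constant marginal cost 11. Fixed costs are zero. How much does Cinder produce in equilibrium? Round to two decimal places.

27.80

A representative firm's profit is π_i = q_i(150 - Q) - 11q_i.
First-order condition (treating rivals' output as given): 139 - 2q_i - Σ_{j≠i} q_j = 0.
With identical firms every q_j equals q_i, so Σ_{j≠i} q_j = 3q_i and 139 = 5q_i, giving q_i = 139/5.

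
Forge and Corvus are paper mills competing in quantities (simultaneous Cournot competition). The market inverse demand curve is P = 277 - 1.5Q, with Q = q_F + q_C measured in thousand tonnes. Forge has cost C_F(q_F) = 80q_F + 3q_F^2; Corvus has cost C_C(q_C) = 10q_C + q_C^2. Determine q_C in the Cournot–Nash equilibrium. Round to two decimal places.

49.30

Forge's profit: π_F = (277 - 1.5Q)q_F - (80q_F + 3q_F²). Setting ∂π_F/∂q_F = 0: 197 - 9q_F - (3/2)(q_C) = 0.
Corvus's first-order condition: 267 - 5q_C - (3/2)(q_F) = 0.
So q_F = (197 - (3/2)q_C)/9 and q_C = (267 - (3/2)q_F)/5.
Substituting one into the other gives q_F = 13.6725 and q_C = 49.2982.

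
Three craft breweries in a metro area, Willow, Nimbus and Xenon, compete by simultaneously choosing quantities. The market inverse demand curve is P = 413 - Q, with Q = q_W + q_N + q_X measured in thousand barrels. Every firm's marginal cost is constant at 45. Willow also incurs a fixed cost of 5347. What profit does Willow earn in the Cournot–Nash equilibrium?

Each firm earns π_i = (413 - Q)q_i - 45q_i.
First-order condition (treating rivals' output as given): 368 - 2q_i - Σ_{j≠i} q_j = 0.
With identical firms every q_j equals q_i, so Σ_{j≠i} q_j = 2q_i and 368 = 4q_i, giving q_i = 92.
Price P = 413 - 276 = 137.
Willow's profit: (137 - 45)·92 - 5347 = 3117.

3117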